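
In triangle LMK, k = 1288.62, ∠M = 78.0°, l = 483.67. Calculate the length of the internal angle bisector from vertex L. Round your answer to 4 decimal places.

By the law of cosines, m² = k² + l² − 2·k·l·cos M = 1.6353e+06, so m ≈ 1278.8.
Law of cosines again: cos L = (m² + k² − l²)/(2·m·k) ≈ 0.92905, so ∠L ≈ 21.71°.
The bisector from L has length 2·m·k·cos(∠L/2)/(m+k) ≈ 1260.7.

1260.7116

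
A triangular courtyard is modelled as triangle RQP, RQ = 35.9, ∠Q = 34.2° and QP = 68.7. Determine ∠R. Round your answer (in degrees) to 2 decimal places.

By the law of cosines, PR² = RQ² + QP² − 2·RQ·QP·cos Q = 1928.8, so PR ≈ 43.918.
Law of cosines again: cos R = (PR² + RQ² − QP²)/(2·PR·RQ) ≈ -0.47635, so ∠R ≈ 118.45°.

118.45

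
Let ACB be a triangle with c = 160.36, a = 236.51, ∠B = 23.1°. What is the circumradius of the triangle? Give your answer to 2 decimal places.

By the law of cosines, b² = a² + c² − 2·a·c·cos B = 11881, so b ≈ 109.
Area = ½·a·c·sin B ≈ 7440.
Circumradius = b/(2 sin B) ≈ 138.91.

R ≈ 138.91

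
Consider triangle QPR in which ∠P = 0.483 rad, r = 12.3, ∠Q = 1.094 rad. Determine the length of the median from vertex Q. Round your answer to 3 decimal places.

m_Q ≈ 7.881

The third angle is ∠R = π − ∠Q − ∠P = 1.565 rad.
Law of sines: q = r·sin Q/sin R ≈ 10.928.
Law of sines: p = r·sin P/sin R ≈ 5.7127.
Median from Q: ½√(2·p² + 2·r² − q²) ≈ 7.8807.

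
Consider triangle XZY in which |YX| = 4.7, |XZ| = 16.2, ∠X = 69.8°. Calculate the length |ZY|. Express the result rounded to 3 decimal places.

15.230

By the law of cosines, |ZY|² = |YX|² + |XZ|² − 2·|YX|·|XZ|·cos X = 231.95, so |ZY| ≈ 15.23.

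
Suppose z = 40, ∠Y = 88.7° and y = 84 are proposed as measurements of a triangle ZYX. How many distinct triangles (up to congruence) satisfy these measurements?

z·sin Y = 40·sin(88.7°) ≈ 39.99.
Since y ≥ z, exactly one triangle exists.

1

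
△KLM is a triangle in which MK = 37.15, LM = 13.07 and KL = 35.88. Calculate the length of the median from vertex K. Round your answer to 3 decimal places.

m_K ≈ 35.931

Median from K: ½√(2·MK² + 2·KL² − LM²) ≈ 35.931.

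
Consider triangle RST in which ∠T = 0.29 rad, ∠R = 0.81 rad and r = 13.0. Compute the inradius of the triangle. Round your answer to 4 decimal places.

The third angle is ∠S = π − ∠T − ∠R = 2.042 rad.
Law of sines: s = r·sin S/sin R ≈ 15.996.
Law of sines: t = r·sin T/sin R ≈ 5.1325.
Area = ½·r·s·sin T ≈ 29.732.
Semiperimeter p = (13+15.996+5.1325)/2 = 17.064.
Inradius = area/p = 29.732/17.064 ≈ 1.7423.

1.7423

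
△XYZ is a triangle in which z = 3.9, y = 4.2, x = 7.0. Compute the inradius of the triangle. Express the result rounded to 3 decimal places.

Semiperimeter s = (7 + 4.2 + 3.9)/2 = 7.55.
Heron's formula: area = √(7.55·0.55·3.35·3.65) ≈ 7.1256.
Inradius = area/s = 7.1256/7.55 ≈ 0.94379.

0.944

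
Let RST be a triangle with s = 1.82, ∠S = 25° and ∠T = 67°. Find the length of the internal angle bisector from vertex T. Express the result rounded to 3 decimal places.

t_T ≈ 2.133

The third angle is ∠R = 180° − ∠S − ∠T = 88.00°.
Law of sines: r = s·sin R/sin S ≈ 4.3039.
Law of sines: t = s·sin T/sin S ≈ 3.9641.
The bisector from T has length 2·r·s·cos(∠T/2)/(r+s) ≈ 2.1332.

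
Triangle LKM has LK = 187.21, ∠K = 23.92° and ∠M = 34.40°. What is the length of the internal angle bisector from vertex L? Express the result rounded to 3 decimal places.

The third angle is ∠L = 180° − ∠K − ∠M = 121.68°.
Law of sines: KM = LK·sin L/sin M ≈ 281.99.
Law of sines: ML = LK·sin K/sin M ≈ 134.36.
The bisector from L has length 2·ML·LK·cos(∠L/2)/(ML+LK) ≈ 76.225.

76.225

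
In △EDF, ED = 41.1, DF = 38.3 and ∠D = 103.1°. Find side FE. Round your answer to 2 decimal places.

By the law of cosines, FE² = ED² + DF² − 2·ED·DF·cos D = 3869.7, so FE ≈ 62.207.

62.21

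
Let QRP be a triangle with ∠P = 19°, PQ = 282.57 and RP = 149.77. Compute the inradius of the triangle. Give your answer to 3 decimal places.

23.694

By the law of cosines, QR² = RP² + PQ² − 2·RP·PQ·cos P = 22247, so QR ≈ 149.15.
Area = ½·RP·PQ·sin P ≈ 6889.1.
Semiperimeter s = (149.77+282.57+149.15)/2 = 290.75.
Inradius = area/s = 6889.1/290.75 ≈ 23.694.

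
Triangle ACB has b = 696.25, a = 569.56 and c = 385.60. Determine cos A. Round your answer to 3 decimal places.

By the law of cosines, cos A = (c² + b² − a²) / (2·c·b) ≈ 0.57557, so ∠A ≈ 54.86°.

0.576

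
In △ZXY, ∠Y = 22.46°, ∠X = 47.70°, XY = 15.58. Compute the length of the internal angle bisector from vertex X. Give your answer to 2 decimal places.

The third angle is ∠Z = 180° − ∠X − ∠Y = 109.84°.
Law of sines: YZ = XY·sin X/sin Z ≈ 12.251.
Law of sines: ZX = XY·sin Y/sin Z ≈ 6.3277.
The bisector from X has length 2·ZX·XY·cos(∠X/2)/(ZX+XY) ≈ 8.2316.

8.23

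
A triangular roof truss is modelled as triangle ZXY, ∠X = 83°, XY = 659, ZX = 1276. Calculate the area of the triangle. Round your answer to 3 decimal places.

area ≈ 417308.089

Area = ½·ZX·XY·sin X ≈ 4.1731e+05.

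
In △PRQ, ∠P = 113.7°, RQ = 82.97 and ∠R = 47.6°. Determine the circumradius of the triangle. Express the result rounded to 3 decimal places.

The third angle is ∠Q = 180° − ∠P − ∠R = 18.70°.
Law of sines: QP = RQ·sin R/sin P ≈ 66.913.
Law of sines: PR = RQ·sin Q/sin P ≈ 29.051.
Circumradius = RQ/(2 sin P) ≈ 45.306.

45.306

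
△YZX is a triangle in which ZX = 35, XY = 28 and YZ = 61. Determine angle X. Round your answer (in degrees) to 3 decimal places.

By the law of cosines, cos X = (ZX² + XY² − YZ²) / (2·ZX·XY) ≈ -0.87347, so ∠X ≈ 150.86°.

∠X ≈ 150.864°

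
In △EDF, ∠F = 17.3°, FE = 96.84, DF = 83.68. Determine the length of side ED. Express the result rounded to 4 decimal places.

30.1062

By the law of cosines, ED² = DF² + FE² − 2·DF·FE·cos F = 906.38, so ED ≈ 30.106.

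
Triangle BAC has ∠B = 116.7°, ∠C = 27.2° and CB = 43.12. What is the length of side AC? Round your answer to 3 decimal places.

The third angle is ∠A = 180° − ∠C − ∠B = 36.10°.
Law of sines: AC = CB·sin B/sin A ≈ 65.381.

65.381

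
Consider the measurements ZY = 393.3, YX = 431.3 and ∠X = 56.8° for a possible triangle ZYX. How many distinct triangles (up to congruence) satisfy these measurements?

2

YX·sin X = 431.3·sin(56.8°) ≈ 360.9.
Since YX sin X < ZY < YX (360.9 < 393.3 < 431.3), two triangles exist.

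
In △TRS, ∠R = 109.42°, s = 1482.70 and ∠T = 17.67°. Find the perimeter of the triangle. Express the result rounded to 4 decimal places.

3799.8862

The third angle is ∠S = 180° − ∠T − ∠R = 52.91°.
Law of sines: t = s·sin T/sin S ≈ 564.19.
Law of sines: r = s·sin R/sin S ≈ 1753.
Semiperimeter p = (564.19+1753+1482.7)/2 = 1899.9.
Perimeter = 564.19 + 1753 + 1482.7 = 3799.9.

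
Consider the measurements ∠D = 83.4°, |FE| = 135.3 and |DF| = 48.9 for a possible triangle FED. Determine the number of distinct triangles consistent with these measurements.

|DF|·sin D = 48.9·sin(83.4°) ≈ 48.58.
Since |FE| ≥ |DF|, exactly one triangle exists.

1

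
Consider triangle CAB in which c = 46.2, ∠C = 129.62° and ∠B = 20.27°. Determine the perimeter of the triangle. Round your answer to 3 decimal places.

perimeter ≈ 97.067

The third angle is ∠A = 180° − ∠B − ∠C = 30.11°.
Law of sines: a = c·sin A/sin C ≈ 30.088.
Law of sines: b = c·sin B/sin C ≈ 20.779.
Semiperimeter s = (46.2+30.088+20.779)/2 = 48.534.
Perimeter = 46.2 + 30.088 + 20.779 = 97.067.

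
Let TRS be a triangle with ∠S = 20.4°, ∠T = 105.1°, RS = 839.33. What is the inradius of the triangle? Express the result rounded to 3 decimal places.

The third angle is ∠R = 180° − ∠S − ∠T = 54.50°.
Law of sines: ST = RS·sin R/sin T ≈ 707.75.
Law of sines: TR = RS·sin S/sin T ≈ 303.03.
Area = ½·RS·ST·sin S ≈ 1.0353e+05.
Semiperimeter s = (839.33+707.75+303.03)/2 = 925.05.
Inradius = area/s = 1.0353e+05/925.05 ≈ 111.92.

111.920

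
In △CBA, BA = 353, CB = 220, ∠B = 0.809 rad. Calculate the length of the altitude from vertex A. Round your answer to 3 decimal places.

By the law of cosines, AC² = CB² + BA² − 2·CB·BA·cos B = 65804, so AC ≈ 256.52.
Area = ½·CB·BA·sin B ≈ 28097.
The altitude from A has length 2·area/CB ≈ 255.43.

255.430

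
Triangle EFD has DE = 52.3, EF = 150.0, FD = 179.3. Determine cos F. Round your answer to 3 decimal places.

cos F ≈ 0.965

By the law of cosines, cos F = (EF² + FD² − DE²) / (2·EF·FD) ≈ 0.96511, so ∠F ≈ 15.18°.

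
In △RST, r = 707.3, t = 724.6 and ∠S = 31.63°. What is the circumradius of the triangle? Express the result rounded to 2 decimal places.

By the law of cosines, s² = t² + r² − 2·t·r·cos S = 1.5256e+05, so s ≈ 390.59.
Area = ½·t·r·sin S ≈ 1.3439e+05.
Circumradius = s/(2 sin S) ≈ 372.4.

372.40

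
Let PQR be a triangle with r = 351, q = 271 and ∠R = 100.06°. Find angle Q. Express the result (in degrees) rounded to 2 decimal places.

Law of sines: sin Q = q·sin R/r ≈ 0.76021.
Since r ≥ q, only the acute value applies: ∠Q ≈ 49.48°.
Then ∠P = 180° − ∠R − ∠Q ≈ 30.46°.

∠Q ≈ 49.48°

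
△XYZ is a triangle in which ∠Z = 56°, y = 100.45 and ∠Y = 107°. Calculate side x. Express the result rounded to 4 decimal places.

30.7106

The third angle is ∠X = 180° − ∠Y − ∠Z = 17.00°.
Law of sines: x = y·sin X/sin Y ≈ 30.711.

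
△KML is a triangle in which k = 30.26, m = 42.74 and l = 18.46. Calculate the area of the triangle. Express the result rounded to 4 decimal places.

Semiperimeter s = (30.26 + 42.74 + 18.46)/2 = 45.73.
Heron's formula: area = √(45.73·15.47·2.99·27.27) ≈ 240.17.

240.1729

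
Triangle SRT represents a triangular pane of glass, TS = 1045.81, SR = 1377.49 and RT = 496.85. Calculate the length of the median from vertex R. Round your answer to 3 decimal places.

Median from R: ½√(2·SR² + 2·RT² − TS²) ≈ 893.72.

m_R ≈ 893.722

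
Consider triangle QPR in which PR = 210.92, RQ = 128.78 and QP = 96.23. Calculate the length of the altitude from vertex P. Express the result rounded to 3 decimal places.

Semiperimeter s = (210.92 + 128.78 + 96.23)/2 = 217.97.
Heron's formula: area = √(217.97·7.045·89.185·121.73) ≈ 4083.1.
The altitude from P has length 2·area/RQ ≈ 63.412.

63.412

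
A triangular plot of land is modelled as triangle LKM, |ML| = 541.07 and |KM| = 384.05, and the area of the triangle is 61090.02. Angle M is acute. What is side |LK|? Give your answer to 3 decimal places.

322.621

From area = ½·|KM|·|ML|·sin M, we get sin M = 2·area/(|KM|·|ML|) ≈ 0.58798.
Taking the acute solution, ∠M ≈ 36.01°.
Law of cosines then gives |LK| ≈ 322.62.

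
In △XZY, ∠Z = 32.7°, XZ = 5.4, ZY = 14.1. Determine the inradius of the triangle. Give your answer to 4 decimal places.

By the law of cosines, YX² = XZ² + ZY² − 2·XZ·ZY·cos Z = 99.825, so YX ≈ 9.9912.
Area = ½·XZ·ZY·sin Z ≈ 20.567.
Semiperimeter s = (14.1+9.9912+5.4)/2 = 14.746.
Inradius = area/s = 20.567/14.746 ≈ 1.3948.

1.3948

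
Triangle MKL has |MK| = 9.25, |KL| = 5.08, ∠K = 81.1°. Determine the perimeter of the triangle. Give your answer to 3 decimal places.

By the law of cosines, |LM|² = |MK|² + |KL|² − 2·|MK|·|KL|·cos K = 96.829, so |LM| ≈ 9.8402.
Semiperimeter s = (5.08+9.8402+9.25)/2 = 12.085.
Perimeter = 5.08 + 9.8402 + 9.25 = 24.17.

perimeter ≈ 24.170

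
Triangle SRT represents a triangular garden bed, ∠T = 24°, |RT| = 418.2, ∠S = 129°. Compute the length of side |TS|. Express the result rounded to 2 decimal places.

244.30

The third angle is ∠R = 180° − ∠T − ∠S = 27.00°.
Law of sines: |TS| = |RT|·sin R/sin S ≈ 244.3.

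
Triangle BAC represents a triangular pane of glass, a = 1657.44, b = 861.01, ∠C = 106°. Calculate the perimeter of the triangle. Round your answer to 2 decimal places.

perimeter ≈ 4586.09

By the law of cosines, c² = b² + a² − 2·b·a·cos C = 4.2752e+06, so c ≈ 2067.6.
Semiperimeter s = (861.01+1657.4+2067.6)/2 = 2293.
Perimeter = 861.01 + 1657.4 + 2067.6 = 4586.1.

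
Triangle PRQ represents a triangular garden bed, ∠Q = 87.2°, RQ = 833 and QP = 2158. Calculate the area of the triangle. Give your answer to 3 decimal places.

Area = ½·RQ·QP·sin Q ≈ 8.9773e+05.

area ≈ 897733.948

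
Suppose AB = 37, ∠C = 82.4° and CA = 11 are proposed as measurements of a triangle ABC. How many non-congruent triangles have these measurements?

CA·sin C = 11·sin(82.4°) ≈ 10.9.
Since AB ≥ CA, exactly one triangle exists.

1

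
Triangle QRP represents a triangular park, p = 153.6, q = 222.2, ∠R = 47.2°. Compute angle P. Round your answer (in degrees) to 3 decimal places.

By the law of cosines, r² = p² + q² − 2·p·q·cos R = 26587, so r ≈ 163.06.
Law of cosines again: cos P = (q² + r² − p²)/(2·q·r) ≈ 0.72268, so ∠P ≈ 43.72°.

∠P ≈ 43.724°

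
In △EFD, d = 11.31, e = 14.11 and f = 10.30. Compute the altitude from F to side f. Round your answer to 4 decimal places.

h_F ≈ 11.1823

Semiperimeter s = (14.11 + 10.3 + 11.31)/2 = 17.86.
Heron's formula: area = √(17.86·3.75·7.56·6.55) ≈ 57.589.
The altitude from F has length 2·area/f ≈ 11.182.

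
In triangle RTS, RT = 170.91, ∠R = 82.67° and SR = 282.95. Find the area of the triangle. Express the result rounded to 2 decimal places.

area ≈ 23981.89

Area = ½·SR·RT·sin R ≈ 23982.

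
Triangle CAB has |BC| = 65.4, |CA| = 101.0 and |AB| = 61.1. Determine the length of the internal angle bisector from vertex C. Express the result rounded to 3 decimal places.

t_C ≈ 75.596

By the law of cosines, cos C = (|BC|² + |CA|² − |AB|²) / (2·|BC|·|CA|) ≈ 0.81335, so ∠C ≈ 35.58°.
The bisector from C has length 2·|BC|·|CA|·cos(∠C/2)/(|BC|+|CA|) ≈ 75.596.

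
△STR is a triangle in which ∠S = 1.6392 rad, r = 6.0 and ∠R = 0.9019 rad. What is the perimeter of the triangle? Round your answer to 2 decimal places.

The third angle is ∠T = π − ∠R − ∠S = 0.6005 rad.
Law of sines: s = r·sin S/sin R ≈ 7.6302.
Law of sines: t = r·sin T/sin R ≈ 4.3216.
Semiperimeter p = (7.6302+4.3216+6)/2 = 8.9759.
Perimeter = 7.6302 + 4.3216 + 6 = 17.952.

perimeter ≈ 17.95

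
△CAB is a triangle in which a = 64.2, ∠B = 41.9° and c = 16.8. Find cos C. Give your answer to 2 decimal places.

0.98

By the law of cosines, b² = c² + a² − 2·c·a·cos B = 2798.3, so b ≈ 52.899.
Law of cosines again: cos C = (a² + b² − c²)/(2·a·b) ≈ 0.97725, so ∠C ≈ 12.25°.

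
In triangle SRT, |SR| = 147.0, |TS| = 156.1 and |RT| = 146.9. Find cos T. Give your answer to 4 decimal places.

By the law of cosines, cos T = (|RT|² + |TS|² − |SR|²) / (2·|RT|·|TS|) ≈ 0.53067, so ∠T ≈ 1.011 rad.

cos T ≈ 0.5307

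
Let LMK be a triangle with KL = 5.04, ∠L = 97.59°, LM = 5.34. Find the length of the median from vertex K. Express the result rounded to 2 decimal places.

By the law of cosines, MK² = KL² + LM² − 2·KL·LM·cos L = 61.027, so MK ≈ 7.812.
Median from K: ½√(2·MK² + 2·KL² − LM²) ≈ 6.0071.

m_K ≈ 6.01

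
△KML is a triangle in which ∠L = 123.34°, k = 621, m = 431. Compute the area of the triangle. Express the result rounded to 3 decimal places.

Area = ½·k·m·sin L ≈ 1.118e+05.

area ≈ 111801.017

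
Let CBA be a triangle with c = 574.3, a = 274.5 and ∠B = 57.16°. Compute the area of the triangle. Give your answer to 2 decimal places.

Area = ½·a·c·sin B ≈ 66226.

66225.88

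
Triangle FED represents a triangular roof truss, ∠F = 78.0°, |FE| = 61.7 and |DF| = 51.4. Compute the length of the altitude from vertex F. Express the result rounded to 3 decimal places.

h_F ≈ 43.310

By the law of cosines, |ED|² = |DF|² + |FE|² − 2·|DF|·|FE|·cos F = 5130.1, so |ED| ≈ 71.625.
Area = ½·|DF|·|FE|·sin F ≈ 1551.
The altitude from F has length 2·area/|ED| ≈ 43.31.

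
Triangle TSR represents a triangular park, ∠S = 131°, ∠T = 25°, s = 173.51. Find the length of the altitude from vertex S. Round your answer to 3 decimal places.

The third angle is ∠R = 180° − ∠T − ∠S = 24.00°.
Law of sines: t = s·sin T/sin S ≈ 97.161.
Law of sines: r = s·sin R/sin S ≈ 93.51.
Area = ½·s·t·sin R ≈ 3428.5.
The altitude from S has length 2·area/s ≈ 39.519.

h_S ≈ 39.519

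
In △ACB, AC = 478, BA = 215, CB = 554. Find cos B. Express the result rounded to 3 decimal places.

cos B ≈ 0.523

By the law of cosines, cos B = (CB² + BA² − AC²) / (2·CB·BA) ≈ 0.52329, so ∠B ≈ 58.45°.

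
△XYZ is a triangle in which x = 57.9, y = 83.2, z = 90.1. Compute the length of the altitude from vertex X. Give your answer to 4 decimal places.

h_X ≈ 81.0888

Semiperimeter s = (57.9 + 83.2 + 90.1)/2 = 115.6.
Heron's formula: area = √(115.6·57.7·32.4·25.5) ≈ 2347.5.
The altitude from X has length 2·area/x ≈ 81.089.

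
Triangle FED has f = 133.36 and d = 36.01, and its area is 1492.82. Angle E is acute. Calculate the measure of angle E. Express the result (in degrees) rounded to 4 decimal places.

From area = ½·d·f·sin E, we get sin E = 2·area/(d·f) ≈ 0.62171.
Taking the acute solution, ∠E ≈ 38.44°.

∠E ≈ 38.4412°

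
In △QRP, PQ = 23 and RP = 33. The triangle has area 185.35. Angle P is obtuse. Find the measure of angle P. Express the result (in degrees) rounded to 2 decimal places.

∠P ≈ 150.76°

From area = ½·RP·PQ·sin P, we get sin P = 2·area/(RP·PQ) ≈ 0.48841.
Taking the obtuse solution, ∠P ≈ 150.76°.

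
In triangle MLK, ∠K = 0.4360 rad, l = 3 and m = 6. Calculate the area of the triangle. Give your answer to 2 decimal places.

3.80

Area = ½·m·l·sin K ≈ 3.8009.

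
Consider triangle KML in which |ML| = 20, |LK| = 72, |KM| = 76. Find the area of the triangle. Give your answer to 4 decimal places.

Semiperimeter s = (20 + 72 + 76)/2 = 84.
Heron's formula: area = √(84·64·12·8) ≈ 718.4.

718.3982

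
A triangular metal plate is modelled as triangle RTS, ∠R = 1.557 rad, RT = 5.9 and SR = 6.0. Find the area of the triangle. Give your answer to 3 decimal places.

area ≈ 17.698

Area = ½·SR·RT·sin R ≈ 17.698.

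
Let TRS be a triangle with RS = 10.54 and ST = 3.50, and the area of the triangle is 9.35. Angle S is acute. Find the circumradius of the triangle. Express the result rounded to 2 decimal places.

7.62

From area = ½·RS·ST·sin S, we get sin S = 2·area/(RS·ST) ≈ 0.50691.
Taking the acute solution, ∠S ≈ 30.46°.
Law of cosines then gives TR ≈ 7.7294.
Circumradius = TR/(2 sin S) ≈ 7.624.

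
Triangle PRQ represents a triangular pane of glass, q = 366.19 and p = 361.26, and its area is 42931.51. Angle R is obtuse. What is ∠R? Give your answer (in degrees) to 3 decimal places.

139.530

From area = ½·q·p·sin R, we get sin R = 2·area/(q·p) ≈ 0.64905.
Taking the obtuse solution, ∠R ≈ 139.53°.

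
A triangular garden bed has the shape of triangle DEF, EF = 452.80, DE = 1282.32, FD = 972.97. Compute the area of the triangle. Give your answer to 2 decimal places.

area ≈ 182632.68

Semiperimeter s = (452.8 + 972.97 + 1282.3)/2 = 1354.
Heron's formula: area = √(1354·901.25·381.08·71.725) ≈ 1.8263e+05.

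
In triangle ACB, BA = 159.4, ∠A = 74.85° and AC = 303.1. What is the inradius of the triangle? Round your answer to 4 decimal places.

60.8927

By the law of cosines, CB² = BA² + AC² − 2·BA·AC·cos A = 92024, so CB ≈ 303.36.
Area = ½·BA·AC·sin A ≈ 23317.
Semiperimeter s = (303.36+159.4+303.1)/2 = 382.93.
Inradius = area/s = 23317/382.93 ≈ 60.893.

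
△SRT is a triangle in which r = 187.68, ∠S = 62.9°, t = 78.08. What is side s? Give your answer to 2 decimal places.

By the law of cosines, s² = r² + t² − 2·r·t·cos S = 27969, so s ≈ 167.24.

167.24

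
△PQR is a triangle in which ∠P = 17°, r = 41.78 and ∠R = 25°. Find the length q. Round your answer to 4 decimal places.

The third angle is ∠Q = 180° − ∠R − ∠P = 138.00°.
Law of sines: q = r·sin Q/sin R ≈ 66.15.

66.1502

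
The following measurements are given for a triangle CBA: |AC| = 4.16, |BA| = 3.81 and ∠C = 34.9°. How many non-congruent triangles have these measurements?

2

|AC|·sin C = 4.16·sin(34.9°) ≈ 2.38.
Since |AC| sin C < |BA| < |AC| (2.38 < 3.81 < 4.16), two triangles exist.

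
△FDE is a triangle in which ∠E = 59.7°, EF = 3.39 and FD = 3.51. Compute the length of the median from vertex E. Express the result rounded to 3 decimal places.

Law of sines: sin D = EF·sin E/FD ≈ 0.83388.
Since FD ≥ EF, only the acute value applies: ∠D ≈ 56.50°.
Then ∠F = 180° − ∠E − ∠D ≈ 63.80°.
Law of sines gives DE = FD·sin F/sin E ≈ 3.6477.
Median from E: ½√(2·DE² + 2·EF² − FD²) ≈ 3.0527.

3.053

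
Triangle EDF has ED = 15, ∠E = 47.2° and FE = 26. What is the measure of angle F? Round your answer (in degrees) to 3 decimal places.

By the law of cosines, DF² = FE² + ED² − 2·FE·ED·cos E = 371.04, so DF ≈ 19.262.
Law of cosines again: cos F = (DF² + FE² − ED²)/(2·DF·FE) ≈ 0.82069, so ∠F ≈ 34.85°.

34.846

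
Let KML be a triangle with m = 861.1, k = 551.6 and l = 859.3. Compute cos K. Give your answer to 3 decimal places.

cos K ≈ 0.794

By the law of cosines, cos K = (m² + l² − k²) / (2·m·l) ≈ 0.79440, so ∠K ≈ 37.40°.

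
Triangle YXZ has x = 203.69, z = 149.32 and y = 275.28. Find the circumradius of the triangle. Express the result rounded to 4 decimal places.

By the law of cosines, cos Y = (x² + z² − y²) / (2·x·z) ≈ -0.19716, so ∠Y ≈ 101.37°.
Circumradius = y/(2 sin Y) ≈ 140.4.

R ≈ 140.3957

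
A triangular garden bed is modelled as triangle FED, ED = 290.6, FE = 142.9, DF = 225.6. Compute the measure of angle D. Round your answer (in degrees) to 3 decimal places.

∠D ≈ 28.779°

By the law of cosines, cos D = (ED² + DF² − FE²) / (2·ED·DF) ≈ 0.87648, so ∠D ≈ 28.78°.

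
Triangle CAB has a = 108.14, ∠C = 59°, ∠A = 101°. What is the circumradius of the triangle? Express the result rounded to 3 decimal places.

R ≈ 55.082

The third angle is ∠B = 180° − ∠C − ∠A = 20.00°.
Law of sines: c = a·sin C/sin A ≈ 94.429.
Law of sines: b = a·sin B/sin A ≈ 37.678.
Circumradius = a/(2 sin A) ≈ 55.082.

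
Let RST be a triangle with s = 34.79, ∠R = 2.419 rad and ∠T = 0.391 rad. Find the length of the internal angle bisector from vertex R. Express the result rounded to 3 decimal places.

The third angle is ∠S = π − ∠T − ∠R = 0.332 rad.
Law of sines: r = s·sin R/sin S ≈ 70.674.
Law of sines: t = s·sin T/sin S ≈ 40.728.
The bisector from R has length 2·s·t·cos(∠R/2)/(s+t) ≈ 13.265.

t_R ≈ 13.265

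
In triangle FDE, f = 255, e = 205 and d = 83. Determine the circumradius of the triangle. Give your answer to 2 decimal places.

144.75

By the law of cosines, cos F = (d² + e² − f²) / (2·d·e) ≈ -0.47344, so ∠F ≈ 118.26°.
Circumradius = f/(2 sin F) ≈ 144.75.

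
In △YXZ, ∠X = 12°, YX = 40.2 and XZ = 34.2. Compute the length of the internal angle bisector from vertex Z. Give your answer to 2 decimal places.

t_Z ≈ 7.45

By the law of cosines, ZY² = YX² + XZ² − 2·YX·XZ·cos X = 96.087, so ZY ≈ 9.8024.
Law of cosines again: cos Z = (XZ² + ZY² − YX²)/(2·XZ·ZY) ≈ -0.52248, so ∠Z ≈ 121.50°.
The bisector from Z has length 2·XZ·ZY·cos(∠Z/2)/(XZ+ZY) ≈ 7.4455.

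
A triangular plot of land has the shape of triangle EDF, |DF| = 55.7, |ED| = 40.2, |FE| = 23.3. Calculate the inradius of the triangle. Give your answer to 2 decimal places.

Semiperimeter s = (55.7 + 23.3 + 40.2)/2 = 59.6.
Heron's formula: area = √(59.6·3.9·36.3·19.4) ≈ 404.58.
Inradius = area/s = 404.58/59.6 ≈ 6.7883.

6.79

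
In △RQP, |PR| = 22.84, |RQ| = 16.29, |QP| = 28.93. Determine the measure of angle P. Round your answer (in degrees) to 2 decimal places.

∠P ≈ 34.18°

By the law of cosines, cos P = (|QP|² + |PR|² − |RQ|²) / (2·|QP|·|PR|) ≈ 0.82726, so ∠P ≈ 34.18°.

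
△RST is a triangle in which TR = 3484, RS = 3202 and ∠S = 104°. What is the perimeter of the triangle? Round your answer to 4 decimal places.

Law of sines: sin T = RS·sin S/TR ≈ 0.89176.
Since TR ≥ RS, only the acute value applies: ∠T ≈ 63.10°.
Then ∠R = 180° − ∠S − ∠T ≈ 12.90°.
Law of sines gives ST = TR·sin R/sin S ≈ 801.92.
Semiperimeter s = (801.92+3484+3202)/2 = 3744.
Perimeter = 801.92 + 3484 + 3202 = 7487.9.

7487.9160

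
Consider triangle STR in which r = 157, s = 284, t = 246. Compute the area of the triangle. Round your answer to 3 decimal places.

19278.071

Semiperimeter p = (284 + 246 + 157)/2 = 343.5.
Heron's formula: area = √(343.5·59.5·97.5·186.5) ≈ 19278.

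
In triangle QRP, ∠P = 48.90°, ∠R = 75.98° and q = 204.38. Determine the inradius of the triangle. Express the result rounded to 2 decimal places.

The third angle is ∠Q = 180° − ∠R − ∠P = 55.12°.
Law of sines: r = q·sin R/sin Q ≈ 241.72.
Law of sines: p = q·sin P/sin Q ≈ 187.74.
Area = ½·q·r·sin P ≈ 18614.
Semiperimeter s = (204.38+241.72+187.74)/2 = 316.92.
Inradius = area/s = 18614/316.92 ≈ 58.733.

58.73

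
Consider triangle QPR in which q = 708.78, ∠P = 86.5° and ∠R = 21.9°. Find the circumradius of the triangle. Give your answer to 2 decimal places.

The third angle is ∠Q = 180° − ∠P − ∠R = 71.60°.
Law of sines: p = q·sin P/sin Q ≈ 745.57.
Law of sines: r = q·sin R/sin Q ≈ 278.61.
Circumradius = q/(2 sin Q) ≈ 373.48.

373.48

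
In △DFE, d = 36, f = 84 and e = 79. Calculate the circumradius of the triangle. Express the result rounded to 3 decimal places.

R ≈ 42.151

By the law of cosines, cos D = (f² + e² − d²) / (2·f·e) ≈ 0.90423, so ∠D ≈ 25.28°.
Circumradius = d/(2 sin D) ≈ 42.151.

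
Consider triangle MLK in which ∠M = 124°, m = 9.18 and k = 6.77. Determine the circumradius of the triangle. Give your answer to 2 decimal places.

Law of sines: sin K = k·sin M/m ≈ 0.61139.
Since m ≥ k, only the acute value applies: ∠K ≈ 37.69°.
Then ∠L = 180° − ∠M − ∠K ≈ 18.31°.
Law of sines gives l = m·sin L/sin M ≈ 3.4786.
Circumradius = m/(2 sin M) ≈ 5.5365.

5.54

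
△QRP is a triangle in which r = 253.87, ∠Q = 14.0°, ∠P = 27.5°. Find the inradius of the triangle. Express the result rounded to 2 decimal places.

The third angle is ∠R = 180° − ∠P − ∠Q = 138.50°.
Law of sines: q = r·sin Q/sin R ≈ 92.688.
Law of sines: p = r·sin P/sin R ≈ 176.91.
Area = ½·r·q·sin P ≈ 5432.6.
Semiperimeter s = (92.688+253.87+176.91)/2 = 261.73.
Inradius = area/s = 5432.6/261.73 ≈ 20.756.

20.76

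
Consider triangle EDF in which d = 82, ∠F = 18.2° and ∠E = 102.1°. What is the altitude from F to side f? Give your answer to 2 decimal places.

The third angle is ∠D = 180° − ∠F − ∠E = 59.70°.
Law of sines: e = d·sin E/sin D ≈ 92.864.
Law of sines: f = d·sin F/sin D ≈ 29.664.
Area = ½·d·e·sin F ≈ 1189.2.
The altitude from F has length 2·area/f ≈ 80.178.

h_F ≈ 80.18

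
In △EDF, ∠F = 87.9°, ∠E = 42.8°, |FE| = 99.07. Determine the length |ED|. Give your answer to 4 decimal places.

130.5883

The third angle is ∠D = 180° − ∠F − ∠E = 49.30°.
Law of sines: |ED| = |FE|·sin F/sin D ≈ 130.59.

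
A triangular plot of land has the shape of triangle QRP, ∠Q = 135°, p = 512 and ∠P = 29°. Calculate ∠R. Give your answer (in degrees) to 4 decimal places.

The third angle is ∠R = 180° − ∠P − ∠Q = 16.00°.

∠R ≈ 16.0000°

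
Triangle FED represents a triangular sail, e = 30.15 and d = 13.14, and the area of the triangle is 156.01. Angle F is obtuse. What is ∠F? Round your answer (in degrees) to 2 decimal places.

128.04

From area = ½·e·d·sin F, we get sin F = 2·area/(e·d) ≈ 0.78759.
Taking the obtuse solution, ∠F ≈ 128.04°.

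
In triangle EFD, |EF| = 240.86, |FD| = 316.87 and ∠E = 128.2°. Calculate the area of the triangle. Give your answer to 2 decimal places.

area ≈ 9953.78

Law of sines: sin D = |EF|·sin E/|FD| ≈ 0.59735.
Since |FD| ≥ |EF|, only the acute value applies: ∠D ≈ 36.68°.
Then ∠F = 180° − ∠E − ∠D ≈ 15.12°.
Law of sines gives |DE| = |FD|·sin F/sin E ≈ 105.17.
Area = ½·|FD|·|EF|·sin F ≈ 9953.8.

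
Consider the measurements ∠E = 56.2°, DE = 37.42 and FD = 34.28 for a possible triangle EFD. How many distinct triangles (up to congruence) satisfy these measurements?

2

DE·sin E = 37.42·sin(56.2°) ≈ 31.1.
Since DE sin E < FD < DE (31.1 < 34.28 < 37.42), two triangles exist.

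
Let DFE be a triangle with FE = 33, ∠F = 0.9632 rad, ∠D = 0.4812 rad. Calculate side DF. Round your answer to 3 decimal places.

The third angle is ∠E = π − ∠D − ∠F = 1.6972 rad.
Law of sines: DF = FE·sin E/sin D ≈ 70.73.

70.730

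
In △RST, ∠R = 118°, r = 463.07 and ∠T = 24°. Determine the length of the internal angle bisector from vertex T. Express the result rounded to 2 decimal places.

372.16

The third angle is ∠S = 180° − ∠T − ∠R = 38.00°.
Law of sines: s = r·sin S/sin R ≈ 322.89.
Law of sines: t = r·sin T/sin R ≈ 213.32.
The bisector from T has length 2·r·s·cos(∠T/2)/(r+s) ≈ 372.16.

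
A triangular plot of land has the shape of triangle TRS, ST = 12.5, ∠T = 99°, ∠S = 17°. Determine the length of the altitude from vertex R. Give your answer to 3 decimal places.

4.016

The third angle is ∠R = 180° − ∠S − ∠T = 64.00°.
Law of sines: RS = ST·sin T/sin R ≈ 13.736.
Law of sines: TR = ST·sin S/sin R ≈ 4.0662.
Area = ½·ST·RS·sin S ≈ 25.101.
The altitude from R has length 2·area/ST ≈ 4.0161.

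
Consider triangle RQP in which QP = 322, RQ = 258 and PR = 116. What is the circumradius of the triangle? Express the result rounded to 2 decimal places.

175.28

By the law of cosines, cos R = (PR² + RQ² − QP²) / (2·PR·RQ) ≈ -0.39535, so ∠R ≈ 113.29°.
Circumradius = QP/(2 sin R) ≈ 175.28.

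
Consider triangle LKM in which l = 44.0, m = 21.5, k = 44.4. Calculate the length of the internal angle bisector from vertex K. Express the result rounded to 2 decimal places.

t_K ≈ 22.61

By the law of cosines, cos K = (m² + l² − k²) / (2·m·l) ≈ 0.22563, so ∠K ≈ 76.96°.
The bisector from K has length 2·m·l·cos(∠K/2)/(m+l) ≈ 22.612.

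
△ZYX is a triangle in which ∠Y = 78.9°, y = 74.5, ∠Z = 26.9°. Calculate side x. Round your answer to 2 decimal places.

73.05

The third angle is ∠X = 180° − ∠Z − ∠Y = 74.20°.
Law of sines: x = y·sin X/sin Y ≈ 73.052.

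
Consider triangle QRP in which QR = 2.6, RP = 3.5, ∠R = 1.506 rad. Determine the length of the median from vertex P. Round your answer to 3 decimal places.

By the law of cosines, PQ² = QR² + RP² − 2·QR·RP·cos R = 17.832, so PQ ≈ 4.2227.
Median from P: ½√(2·RP² + 2·PQ² − QR²) ≈ 3.6539.

m_P ≈ 3.654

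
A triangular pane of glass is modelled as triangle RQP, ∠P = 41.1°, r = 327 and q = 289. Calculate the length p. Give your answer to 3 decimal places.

219.139

By the law of cosines, p² = r² + q² − 2·r·q·cos P = 48022, so p ≈ 219.14.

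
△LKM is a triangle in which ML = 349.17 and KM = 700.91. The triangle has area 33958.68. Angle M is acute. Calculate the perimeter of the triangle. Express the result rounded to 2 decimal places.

perimeter ≈ 1428.16

From area = ½·KM·ML·sin M, we get sin M = 2·area/(KM·ML) ≈ 0.27751.
Taking the acute solution, ∠M ≈ 16.11°.
Law of cosines then gives LK ≈ 378.08.
Perimeter = 700.91 + 349.17 + 378.08 = 1428.2.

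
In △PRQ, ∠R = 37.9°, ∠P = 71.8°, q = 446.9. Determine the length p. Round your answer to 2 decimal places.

The third angle is ∠Q = 180° − ∠P − ∠R = 70.30°.
Law of sines: p = q·sin P/sin Q ≈ 450.94.

450.94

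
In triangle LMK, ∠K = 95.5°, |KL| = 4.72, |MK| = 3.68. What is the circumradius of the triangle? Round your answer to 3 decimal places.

By the law of cosines, |LM|² = |MK|² + |KL|² − 2·|MK|·|KL|·cos K = 39.15, so |LM| ≈ 6.257.
Area = ½·|MK|·|KL|·sin K ≈ 8.6448.
Circumradius = |LM|/(2 sin K) ≈ 3.143.

3.143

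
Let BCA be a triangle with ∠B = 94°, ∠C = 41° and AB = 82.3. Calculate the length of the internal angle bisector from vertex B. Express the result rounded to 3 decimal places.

58.230

The third angle is ∠A = 180° − ∠B − ∠C = 45.00°.
Law of sines: CA = AB·sin B/sin C ≈ 125.14.
Law of sines: BC = AB·sin A/sin C ≈ 88.704.
The bisector from B has length 2·AB·BC·cos(∠B/2)/(AB+BC) ≈ 58.23.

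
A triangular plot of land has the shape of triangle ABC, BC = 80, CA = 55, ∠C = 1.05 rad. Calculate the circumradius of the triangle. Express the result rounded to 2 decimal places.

By the law of cosines, AB² = BC² + CA² − 2·BC·CA·cos C = 5046.4, so AB ≈ 71.038.
Area = ½·BC·CA·sin C ≈ 1908.3.
Circumradius = AB/(2 sin C) ≈ 40.948.

R ≈ 40.95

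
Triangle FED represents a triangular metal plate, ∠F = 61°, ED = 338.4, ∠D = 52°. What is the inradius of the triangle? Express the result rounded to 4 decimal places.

95.0258

The third angle is ∠E = 180° − ∠D − ∠F = 67.00°.
Law of sines: DF = ED·sin E/sin F ≈ 356.15.
Law of sines: FE = ED·sin D/sin F ≈ 304.89.
Area = ½·ED·DF·sin D ≈ 47486.
Semiperimeter s = (338.4+356.15+304.89)/2 = 499.72.
Inradius = area/s = 47486/499.72 ≈ 95.026.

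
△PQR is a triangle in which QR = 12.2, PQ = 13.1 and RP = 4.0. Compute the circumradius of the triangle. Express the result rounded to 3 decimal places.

By the law of cosines, cos P = (RP² + PQ² − QR²) / (2·RP·PQ) ≈ 0.36994, so ∠P ≈ 68.29°.
Circumradius = QR/(2 sin P) ≈ 6.5658.

6.566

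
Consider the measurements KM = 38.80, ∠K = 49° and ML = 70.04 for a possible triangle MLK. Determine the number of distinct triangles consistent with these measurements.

KM·sin K = 38.80·sin(49°) ≈ 29.28.
Since ML ≥ KM, exactly one triangle exists.

1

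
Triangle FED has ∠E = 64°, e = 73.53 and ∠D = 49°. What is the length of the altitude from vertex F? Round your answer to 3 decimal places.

55.494

The third angle is ∠F = 180° − ∠E − ∠D = 67.00°.
Law of sines: f = e·sin F/sin E ≈ 75.306.
Law of sines: d = e·sin D/sin E ≈ 61.743.
Area = ½·e·f·sin D ≈ 2089.5.
The altitude from F has length 2·area/f ≈ 55.494.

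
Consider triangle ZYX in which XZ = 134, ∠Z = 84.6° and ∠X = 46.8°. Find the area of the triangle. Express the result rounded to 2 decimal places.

The third angle is ∠Y = 180° − ∠X − ∠Z = 48.60°.
Law of sines: YX = XZ·sin Z/sin Y ≈ 177.85.
Law of sines: ZY = XZ·sin X/sin Y ≈ 130.22.
Area = ½·XZ·YX·sin X ≈ 8686.2.

8686.23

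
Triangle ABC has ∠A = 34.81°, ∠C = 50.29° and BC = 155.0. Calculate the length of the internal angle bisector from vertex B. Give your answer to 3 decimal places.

t_B ≈ 120.336

The third angle is ∠B = 180° − ∠C − ∠A = 94.90°.
Law of sines: CA = BC·sin B/sin A ≈ 270.53.
Law of sines: AB = BC·sin C/sin A ≈ 208.88.
The bisector from B has length 2·AB·BC·cos(∠B/2)/(AB+BC) ≈ 120.34.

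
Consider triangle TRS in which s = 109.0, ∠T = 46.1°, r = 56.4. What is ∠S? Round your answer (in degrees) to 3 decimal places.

103.724

By the law of cosines, t² = r² + s² − 2·r·s·cos T = 6536.4, so t ≈ 80.848.
Law of cosines again: cos S = (t² + r² − s²)/(2·t·r) ≈ -0.23724, so ∠S ≈ 103.72°.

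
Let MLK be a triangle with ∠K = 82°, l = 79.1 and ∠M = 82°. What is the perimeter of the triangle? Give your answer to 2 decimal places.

The third angle is ∠L = 180° − ∠K − ∠M = 16.00°.
Law of sines: m = l·sin M/sin L ≈ 284.18.
Law of sines: k = l·sin K/sin L ≈ 284.18.
Semiperimeter s = (284.18+79.1+284.18)/2 = 323.73.
Perimeter = 284.18 + 79.1 + 284.18 = 647.46.

perimeter ≈ 647.46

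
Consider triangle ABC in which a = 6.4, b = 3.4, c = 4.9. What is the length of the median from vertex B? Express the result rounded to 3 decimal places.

5.440

Median from B: ½√(2·c² + 2·a² − b²) ≈ 5.4401.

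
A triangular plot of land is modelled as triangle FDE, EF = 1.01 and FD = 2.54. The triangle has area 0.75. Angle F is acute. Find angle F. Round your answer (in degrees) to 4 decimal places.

From area = ½·EF·FD·sin F, we get sin F = 2·area/(EF·FD) ≈ 0.58470.
Taking the acute solution, ∠F ≈ 35.78°.

35.7821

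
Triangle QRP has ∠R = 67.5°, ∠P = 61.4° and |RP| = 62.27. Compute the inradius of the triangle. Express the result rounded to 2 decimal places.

19.58

The third angle is ∠Q = 180° − ∠R − ∠P = 51.10°.
Law of sines: |PQ| = |RP|·sin R/sin Q ≈ 73.923.
Law of sines: |QR| = |RP|·sin P/sin Q ≈ 70.251.
Area = ½·|RP|·|PQ|·sin P ≈ 2020.8.
Semiperimeter s = (62.27+73.923+70.251)/2 = 103.22.
Inradius = area/s = 2020.8/103.22 ≈ 19.577.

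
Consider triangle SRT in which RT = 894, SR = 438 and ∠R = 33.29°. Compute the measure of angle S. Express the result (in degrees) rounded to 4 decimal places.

122.2242

By the law of cosines, TS² = SR² + RT² − 2·SR·RT·cos R = 3.3645e+05, so TS ≈ 580.04.
Law of cosines again: cos S = (TS² + SR² − RT²)/(2·TS·SR) ≈ -0.53323, so ∠S ≈ 122.22°.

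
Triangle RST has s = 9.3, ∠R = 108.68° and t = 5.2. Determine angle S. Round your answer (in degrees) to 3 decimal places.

∠S ≈ 47.129°

By the law of cosines, r² = s² + t² − 2·s·t·cos R = 144.51, so r ≈ 12.021.
Law of cosines again: cos S = (t² + r² − s²)/(2·t·r) ≈ 0.68035, so ∠S ≈ 47.13°.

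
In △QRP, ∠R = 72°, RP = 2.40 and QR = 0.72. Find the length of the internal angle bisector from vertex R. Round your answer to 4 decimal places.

By the law of cosines, PQ² = QR² + RP² − 2·QR·RP·cos R = 5.2104, so PQ ≈ 2.2826.
The bisector from R has length 2·QR·RP·cos(∠R/2)/(QR+RP) ≈ 0.89614.

0.8961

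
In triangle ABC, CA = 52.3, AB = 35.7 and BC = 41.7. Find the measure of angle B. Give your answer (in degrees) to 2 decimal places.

By the law of cosines, cos B = (AB² + BC² − CA²) / (2·AB·BC) ≈ 0.09340, so ∠B ≈ 84.64°.

∠B ≈ 84.64°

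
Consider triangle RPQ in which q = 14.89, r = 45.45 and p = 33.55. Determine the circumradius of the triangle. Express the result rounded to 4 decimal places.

32.6984

By the law of cosines, cos R = (p² + q² − r²) / (2·p·q) ≈ -0.71902, so ∠R ≈ 2.373 rad.
Circumradius = r/(2 sin R) ≈ 32.698.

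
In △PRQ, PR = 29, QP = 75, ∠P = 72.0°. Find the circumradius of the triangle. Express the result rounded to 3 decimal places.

By the law of cosines, RQ² = QP² + PR² − 2·QP·PR·cos P = 5121.8, so RQ ≈ 71.567.
Area = ½·QP·PR·sin P ≈ 1034.3.
Circumradius = RQ/(2 sin P) ≈ 37.625.

37.625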